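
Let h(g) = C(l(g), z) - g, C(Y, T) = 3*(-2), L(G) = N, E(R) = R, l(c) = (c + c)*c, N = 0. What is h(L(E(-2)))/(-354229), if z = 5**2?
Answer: 6/354229 ≈ 1.6938e-5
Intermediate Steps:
l(c) = 2*c**2 (l(c) = (2*c)*c = 2*c**2)
L(G) = 0
z = 25
C(Y, T) = -6
h(g) = -6 - g
h(L(E(-2)))/(-354229) = (-6 - 1*0)/(-354229) = (-6 + 0)*(-1/354229) = -6*(-1/354229) = 6/354229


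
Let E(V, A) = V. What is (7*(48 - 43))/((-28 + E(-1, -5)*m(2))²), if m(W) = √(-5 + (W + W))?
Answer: 35/(28 + I)² ≈ 0.044472 - 0.0031807*I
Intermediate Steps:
m(W) = √(-5 + 2*W)
(7*(48 - 43))/((-28 + E(-1, -5)*m(2))²) = (7*(48 - 43))/((-28 - √(-5 + 2*2))²) = (7*5)/((-28 - √(-5 + 4))²) = 35/((-28 - √(-1))²) = 35/((-28 - I)²) = 35/(-28 - I)²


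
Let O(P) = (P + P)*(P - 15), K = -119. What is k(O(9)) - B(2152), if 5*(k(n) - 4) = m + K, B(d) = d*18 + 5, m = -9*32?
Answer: -194092/5 ≈ -38818.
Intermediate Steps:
m = -288
B(d) = 5 + 18*d (B(d) = 18*d + 5 = 5 + 18*d)
O(P) = 2*P*(-15 + P) (O(P) = (2*P)*(-15 + P) = 2*P*(-15 + P))
k(n) = -387/5 (k(n) = 4 + (-288 - 119)/5 = 4 + (⅕)*(-407) = 4 - 407/5 = -387/5)
k(O(9)) - B(2152) = -387/5 - (5 + 18*2152) = -387/5 - (5 + 38736) = -387/5 - 1*38741 = -387/5 - 38741 = -194092/5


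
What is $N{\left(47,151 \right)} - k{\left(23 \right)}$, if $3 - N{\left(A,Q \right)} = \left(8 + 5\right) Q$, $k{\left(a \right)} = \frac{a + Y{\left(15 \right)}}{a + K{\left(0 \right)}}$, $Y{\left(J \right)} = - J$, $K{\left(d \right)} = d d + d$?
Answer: $- \frac{45088}{23} \approx -1960.3$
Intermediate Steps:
$K{\left(d \right)} = d + d^{2}$ ($K{\left(d \right)} = d^{2} + d = d + d^{2}$)
$k{\left(a \right)} = \frac{-15 + a}{a}$ ($k{\left(a \right)} = \frac{a - 15}{a + 0 \left(1 + 0\right)} = \frac{a - 15}{a + 0 \cdot 1} = \frac{-15 + a}{a + 0} = \frac{-15 + a}{a}$)
$N{\left(A,Q \right)} = 3 - 13 Q$ ($N{\left(A,Q \right)} = 3 - \left(8 + 5\right) Q = 3 - 13 Q$)
$N{\left(47,151 \right)} - k{\left(23 \right)} = \left(3 - 1963\right) - \frac{-15 + 23}{23} = \left(3 - 1963\right) - \frac{1}{23} \cdot 8 = -1960 - \frac{8}{23} = - \frac{45088}{23}$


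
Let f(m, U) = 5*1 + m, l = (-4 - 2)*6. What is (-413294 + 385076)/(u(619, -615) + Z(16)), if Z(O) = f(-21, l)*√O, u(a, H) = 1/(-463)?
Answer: 13064934/29633 ≈ 440.89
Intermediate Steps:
l = -36 (l = -6*6 = -36)
u(a, H) = -1/463
f(m, U) = 5 + m
Z(O) = -16*√O (Z(O) = (5 - 21)*√O = -16*√O)
(-413294 + 385076)/(u(619, -615) + Z(16)) = (-413294 + 385076)/(-1/463 - 16*√16) = -28218/(-1/463 - 16*4) = -28218/(-1/463 - 64) = -28218/(-29633/463) = -28218*(-463/29633) = 13064934/29633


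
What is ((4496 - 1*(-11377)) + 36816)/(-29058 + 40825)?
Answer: 7527/1681 ≈ 4.4777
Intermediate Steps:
((4496 - 1*(-11377)) + 36816)/(-29058 + 40825) = ((4496 + 11377) + 36816)/11767 = (15873 + 36816)*(1/11767) = 52689*(1/11767) = 7527/1681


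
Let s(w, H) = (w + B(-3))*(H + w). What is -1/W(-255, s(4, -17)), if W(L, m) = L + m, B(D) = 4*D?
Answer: 1/151 ≈ 0.0066225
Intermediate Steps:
s(w, H) = (-12 + w)*(H + w) (s(w, H) = (w + 4*(-3))*(H + w) = (w - 12)*(H + w) = (-12 + w)*(H + w))
-1/W(-255, s(4, -17)) = -1/(-255 + (4**2 - 12*(-17) - 12*4 - 17*4)) = -1/(-255 + (16 + 204 - 48 - 68)) = -1/(-255 + 104) = -1/(-151) = -1*(-1/151) = 1/151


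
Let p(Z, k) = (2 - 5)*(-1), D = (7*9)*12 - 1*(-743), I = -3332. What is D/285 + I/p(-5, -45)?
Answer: -315041/285 ≈ -1105.4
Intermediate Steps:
D = 1499 (D = 63*12 + 743 = 756 + 743 = 1499)
p(Z, k) = 3 (p(Z, k) = -3*(-1) = 3)
D/285 + I/p(-5, -45) = 1499/285 - 3332/3 = -315041/285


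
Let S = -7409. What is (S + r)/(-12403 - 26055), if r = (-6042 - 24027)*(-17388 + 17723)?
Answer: 5040262/19229 ≈ 262.12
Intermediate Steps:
r = -10073115 (r = -30069*335 = -10073115)
(S + r)/(-12403 - 26055) = (-7409 - 10073115)/(-12403 - 26055) = -10080524/(-38458) = -10080524*(-1/38458) = 5040262/19229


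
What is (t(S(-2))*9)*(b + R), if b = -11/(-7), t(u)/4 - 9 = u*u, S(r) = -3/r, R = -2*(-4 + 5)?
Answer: -1215/7 ≈ -173.57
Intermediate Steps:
R = -2 (R = -2*1 = -2)
t(u) = 36 + 4*u² (t(u) = 36 + 4*(u*u) = 36 + 4*u²)
b = 11/7 (b = -11*(-⅐) = 11/7 ≈ 1.5714)
(t(S(-2))*9)*(b + R) = ((36 + 4*(-3/(-2))²)*9)*(11/7 - 2) = ((36 + 4*(-3*(-½))²)*9)*(-3/7) = ((36 + 4*(3/2)²)*9)*(-3/7) = ((36 + 4*(9/4))*9)*(-3/7) = ((36 + 9)*9)*(-3/7) = (45*9)*(-3/7) = 405*(-3/7) = -1215/7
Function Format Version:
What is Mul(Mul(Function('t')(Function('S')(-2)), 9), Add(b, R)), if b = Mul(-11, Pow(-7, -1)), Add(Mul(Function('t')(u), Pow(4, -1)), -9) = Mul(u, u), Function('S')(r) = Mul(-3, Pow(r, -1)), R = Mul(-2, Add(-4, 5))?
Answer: Rational(-1215, 7) ≈ -173.57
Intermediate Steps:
R = -2 (R = Mul(-2, 1) = -2)
Function('t')(u) = Add(36, Mul(4, Pow(u, 2))) (Function('t')(u) = Add(36, Mul(4, Mul(u, u))) = Add(36, Mul(4, Pow(u, 2))))
b = Rational(11, 7) (b = Mul(-11, Rational(-1, 7)) = Rational(11, 7) ≈ 1.5714)
Mul(Mul(Function('t')(Function('S')(-2)), 9), Add(b, R)) = Mul(Mul(Add(36, Mul(4, Pow(Mul(-3, Pow(-2, -1)), 2))), 9), Add(Rational(11, 7), -2)) = Mul(Mul(Add(36, Mul(4, Pow(Mul(-3, Rational(-1, 2)), 2))), 9), Rational(-3, 7)) = Mul(Mul(Add(36, Mul(4, Pow(Rational(3, 2), 2))), 9), Rational(-3, 7)) = Mul(Mul(Add(36, Mul(4, Rational(9, 4))), 9), Rational(-3, 7)) = Mul(Mul(Add(36, 9), 9), Rational(-3, 7)) = Mul(Mul(45, 9), Rational(-3, 7)) = Mul(405, Rational(-3, 7)) = Rational(-1215, 7)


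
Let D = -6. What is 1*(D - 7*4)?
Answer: -34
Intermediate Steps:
1*(D - 7*4) = 1*(-6 - 7*4) = 1*(-6 - 28) = 1*(-34) = -34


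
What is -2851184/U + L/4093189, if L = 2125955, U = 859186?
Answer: -4921922106573/1758405342077 ≈ -2.7991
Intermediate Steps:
-2851184/U + L/4093189 = -2851184/859186 + 2125955/4093189 = -2851184*1/859186 + 2125955*(1/4093189) = -1425592/429593 + 2125955/4093189 = -4921922106573/1758405342077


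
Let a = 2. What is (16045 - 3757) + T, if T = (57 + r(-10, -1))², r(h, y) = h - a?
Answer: 14313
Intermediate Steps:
r(h, y) = -2 + h (r(h, y) = h - 1*2 = h - 2 = -2 + h)
T = 2025 (T = (57 + (-2 - 10))² = (57 - 12)² = 45² = 2025)
(16045 - 3757) + T = (16045 - 3757) + 2025 = 12288 + 2025 = 14313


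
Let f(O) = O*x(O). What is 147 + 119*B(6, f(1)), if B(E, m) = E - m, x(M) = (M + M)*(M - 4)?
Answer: 1575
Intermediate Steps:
x(M) = 2*M*(-4 + M) (x(M) = (2*M)*(-4 + M) = 2*M*(-4 + M))
f(O) = 2*O²*(-4 + O) (f(O) = O*(2*O*(-4 + O)) = 2*O²*(-4 + O))
147 + 119*B(6, f(1)) = 147 + 119*(6 - 2*1²*(-4 + 1)) = 147 + 119*(6 - 2*(-3)) = 147 + 119*(6 - 1*(-6)) = 147 + 119*(6 + 6) = 147 + 119*12 = 147 + 1428 = 1575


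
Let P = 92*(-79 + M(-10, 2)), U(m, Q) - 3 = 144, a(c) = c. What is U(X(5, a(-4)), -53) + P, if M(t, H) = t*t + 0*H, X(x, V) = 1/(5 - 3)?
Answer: 2079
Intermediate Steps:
X(x, V) = ½ (X(x, V) = 1/2 = ½)
U(m, Q) = 147 (U(m, Q) = 3 + 144 = 147)
M(t, H) = t² (M(t, H) = t² + 0 = t²)
P = 1932 (P = 92*(-79 + (-10)²) = 92*(-79 + 100) = 92*21 = 1932)
U(X(5, a(-4)), -53) + P = 147 + 1932 = 2079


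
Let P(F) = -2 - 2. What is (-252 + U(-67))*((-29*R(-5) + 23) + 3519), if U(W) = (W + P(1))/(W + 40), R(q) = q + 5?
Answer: -23848286/27 ≈ -8.8327e+5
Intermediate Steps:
P(F) = -4
R(q) = 5 + q
U(W) = (-4 + W)/(40 + W) (U(W) = (W - 4)/(W + 40) = (-4 + W)/(40 + W))
(-252 + U(-67))*((-29*R(-5) + 23) + 3519) = (-252 + (-4 - 67)/(40 - 67))*((-29*(5 - 5) + 23) + 3519) = (-252 - 71/(-27))*((-29*0 + 23) + 3519) = (-252 - 1/27*(-71))*((0 + 23) + 3519) = (-252 + 71/27)*(23 + 3519) = -6733/27*3542 = -23848286/27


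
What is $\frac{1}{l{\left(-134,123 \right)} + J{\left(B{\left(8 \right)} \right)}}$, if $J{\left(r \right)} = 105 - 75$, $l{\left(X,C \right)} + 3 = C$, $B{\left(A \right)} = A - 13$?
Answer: $\frac{1}{150} \approx 0.0066667$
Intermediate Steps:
$B{\left(A \right)} = -13 + A$
$l{\left(X,C \right)} = -3 + C$
$J{\left(r \right)} = 30$ ($J{\left(r \right)} = 105 - 75 = 30$)
$\frac{1}{l{\left(-134,123 \right)} + J{\left(B{\left(8 \right)} \right)}} = \frac{1}{\left(-3 + 123\right) + 30} = \frac{1}{120 + 30} = \frac{1}{150}$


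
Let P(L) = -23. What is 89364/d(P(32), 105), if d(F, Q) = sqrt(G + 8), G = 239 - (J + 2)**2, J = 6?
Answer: 29788*sqrt(183)/61 ≈ 6606.0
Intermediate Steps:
G = 175 (G = 239 - (6 + 2)**2 = 239 - 1*8**2 = 239 - 1*64 = 239 - 64 = 175)
d(F, Q) = sqrt(183) (d(F, Q) = sqrt(175 + 8) = sqrt(183))
89364/d(P(32), 105) = 89364/(sqrt(183)) = 89364*(sqrt(183)/183) = 29788*sqrt(183)/61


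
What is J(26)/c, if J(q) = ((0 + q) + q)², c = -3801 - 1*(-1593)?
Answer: -169/138 ≈ -1.2246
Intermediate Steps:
c = -2208 (c = -3801 + 1593 = -2208)
J(q) = 4*q² (J(q) = (q + q)² = (2*q)² = 4*q²)
J(26)/c = (4*26²)/(-2208) = (4*676)*(-1/2208) = 2704*(-1/2208) = -169/138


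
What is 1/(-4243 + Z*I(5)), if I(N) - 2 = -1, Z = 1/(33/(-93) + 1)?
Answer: -20/84829 ≈ -0.00023577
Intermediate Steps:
Z = 31/20 (Z = 1/(33*(-1/93) + 1) = 1/(-11/31 + 1) = 1/(20/31) = 31/20 ≈ 1.5500)
I(N) = 1 (I(N) = 2 - 1 = 1)
1/(-4243 + Z*I(5)) = 1/(-4243 + (31/20)*1) = 1/(-4243 + 31/20) = 1/(-84829/20) = -20/84829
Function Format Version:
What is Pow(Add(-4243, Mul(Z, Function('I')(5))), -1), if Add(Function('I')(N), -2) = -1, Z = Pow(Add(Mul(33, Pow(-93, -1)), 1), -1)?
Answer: Rational(-20, 84829) ≈ -0.00023577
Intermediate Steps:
Z = Rational(31, 20) (Z = Pow(Add(Mul(33, Rational(-1, 93)), 1), -1) = Pow(Add(Rational(-11, 31), 1), -1) = Pow(Rational(20, 31), -1) = Rational(31, 20) ≈ 1.5500)
Function('I')(N) = 1 (Function('I')(N) = Add(2, -1) = 1)
Pow(Add(-4243, Mul(Z, Function('I')(5))), -1) = Pow(Add(-4243, Mul(Rational(31, 20), 1)), -1) = Pow(Add(-4243, Rational(31, 20)), -1) = Pow(Rational(-84829, 20), -1) = Rational(-20, 84829)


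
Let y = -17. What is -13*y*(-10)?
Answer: -2210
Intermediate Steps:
-13*y*(-10) = -13*(-17)*(-10) = 221*(-10) = -2210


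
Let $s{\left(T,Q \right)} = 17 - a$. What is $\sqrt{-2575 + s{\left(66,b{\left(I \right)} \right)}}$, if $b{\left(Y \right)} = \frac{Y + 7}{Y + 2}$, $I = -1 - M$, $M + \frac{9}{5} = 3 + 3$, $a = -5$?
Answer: $i \sqrt{2553} \approx 50.527 i$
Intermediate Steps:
$M = \frac{21}{5}$ ($M = - \frac{9}{5} + \left(3 + 3\right) = - \frac{9}{5} + 6 = \frac{21}{5} \approx 4.2$)
$I = - \frac{26}{5}$ ($I = -1 - \frac{21}{5} = - \frac{26}{5} \approx -5.2$)
$b{\left(Y \right)} = \frac{7 + Y}{2 + Y}$
$s{\left(T,Q \right)} = 22$ ($s{\left(T,Q \right)} = 17 - -5 = 17 + 5 = 22$)
$\sqrt{-2575 + s{\left(66,b{\left(I \right)} \right)}} = \sqrt{-2575 + 22} = \sqrt{-2553} = i \sqrt{2553}$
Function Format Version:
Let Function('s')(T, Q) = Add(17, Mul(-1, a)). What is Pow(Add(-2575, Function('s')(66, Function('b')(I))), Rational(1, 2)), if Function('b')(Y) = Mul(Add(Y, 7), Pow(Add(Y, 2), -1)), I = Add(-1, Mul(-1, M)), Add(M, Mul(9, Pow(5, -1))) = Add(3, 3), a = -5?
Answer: Mul(I, Pow(2553, Rational(1, 2))) ≈ Mul(50.527, I)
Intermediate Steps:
M = Rational(21, 5) (M = Add(Rational(-9, 5), Add(3, 3)) = Add(Rational(-9, 5), 6) = Rational(21, 5) ≈ 4.2000)
I = Rational(-26, 5) (I = Add(-1, Mul(-1, Rational(21, 5))) = Add(-1, Rational(-21, 5)) = Rational(-26, 5) ≈ -5.2000)
Function('b')(Y) = Mul(Pow(Add(2, Y), -1), Add(7, Y)) (Function('b')(Y) = Mul(Add(7, Y), Pow(Add(2, Y), -1)) = Mul(Pow(Add(2, Y), -1), Add(7, Y)))
Function('s')(T, Q) = 22 (Function('s')(T, Q) = Add(17, Mul(-1, -5)) = Add(17, 5) = 22)
Pow(Add(-2575, Function('s')(66, Function('b')(I))), Rational(1, 2)) = Pow(Add(-2575, 22), Rational(1, 2)) = Pow(-2553, Rational(1, 2)) = Mul(I, Pow(2553, Rational(1, 2)))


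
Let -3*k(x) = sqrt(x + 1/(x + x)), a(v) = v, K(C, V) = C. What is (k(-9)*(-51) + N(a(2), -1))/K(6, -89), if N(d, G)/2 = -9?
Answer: -3 + 17*I*sqrt(326)/36 ≈ -3.0 + 8.5262*I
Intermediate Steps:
N(d, G) = -18 (N(d, G) = 2*(-9) = -18)
k(x) = -sqrt(x + 1/(2*x))/3 (k(x) = -sqrt(x + 1/(x + x))/3 = -sqrt(x + 1/(2*x))/3)
(k(-9)*(-51) + N(a(2), -1))/K(6, -89) = (-sqrt(2/(-9) + 4*(-9))/6*(-51) - 18)/6 = (-sqrt(2*(-1/9) - 36)/6*(-51) - 18)*(1/6) = (-sqrt(-2/9 - 36)/6*(-51) - 18)*(1/6) = (-I*sqrt(326)/18*(-51) - 18)*(1/6) = (17*I*sqrt(326)/6 - 18)*(1/6) = (-18 + 17*I*sqrt(326)/6)*(1/6) = -3 + 17*I*sqrt(326)/36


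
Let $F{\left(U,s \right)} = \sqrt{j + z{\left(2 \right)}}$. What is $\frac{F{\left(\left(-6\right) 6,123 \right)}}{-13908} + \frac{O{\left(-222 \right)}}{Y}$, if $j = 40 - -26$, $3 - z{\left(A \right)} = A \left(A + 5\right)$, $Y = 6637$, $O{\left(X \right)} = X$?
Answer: $- \frac{222}{6637} - \frac{\sqrt{55}}{13908} \approx -0.033982$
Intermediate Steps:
$z{\left(A \right)} = 3 - A \left(5 + A\right)$ ($z{\left(A \right)} = 3 - A \left(A + 5\right) = 3 - A \left(5 + A\right)$)
$j = 66$ ($j = 40 + 26 = 66$)
$F{\left(U,s \right)} = \sqrt{55}$ ($F{\left(U,s \right)} = \sqrt{66 - 11} = \sqrt{55}$)
$\frac{F{\left(\left(-6\right) 6,123 \right)}}{-13908} + \frac{O{\left(-222 \right)}}{Y} = \frac{\sqrt{55}}{-13908} - \frac{222}{6637} = \sqrt{55} \left(- \frac{1}{13908}\right) - \frac{222}{6637} = - \frac{\sqrt{55}}{13908} - \frac{222}{6637} = - \frac{222}{6637} - \frac{\sqrt{55}}{13908}$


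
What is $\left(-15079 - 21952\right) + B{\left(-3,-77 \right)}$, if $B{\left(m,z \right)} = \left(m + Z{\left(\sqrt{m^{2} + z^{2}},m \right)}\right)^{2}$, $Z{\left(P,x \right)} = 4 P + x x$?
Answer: $58013 + 48 \sqrt{5938} \approx 61712.0$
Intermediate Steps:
$Z{\left(P,x \right)} = x^{2} + 4 P$ ($Z{\left(P,x \right)} = 4 P + x^{2} = x^{2} + 4 P$)
$B{\left(m,z \right)} = \left(m + m^{2} + 4 \sqrt{m^{2} + z^{2}}\right)^{2}$ ($B{\left(m,z \right)} = \left(m + \left(m^{2} + 4 \sqrt{m^{2} + z^{2}}\right)\right)^{2} = \left(m + m^{2} + 4 \sqrt{m^{2} + z^{2}}\right)^{2}$)
$\left(-15079 - 21952\right) + B{\left(-3,-77 \right)} = \left(-15079 - 21952\right) + \left(-3 + \left(-3\right)^{2} + 4 \sqrt{\left(-3\right)^{2} + \left(-77\right)^{2}}\right)^{2} = \left(-15079 - 21952\right) + \left(-3 + 9 + 4 \sqrt{9 + 5929}\right)^{2} = -37031 + \left(-3 + 9 + 4 \sqrt{5938}\right)^{2} = -37031 + \left(6 + 4 \sqrt{5938}\right)^{2}$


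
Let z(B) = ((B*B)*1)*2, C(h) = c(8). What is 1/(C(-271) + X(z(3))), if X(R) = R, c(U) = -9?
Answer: 1/9 ≈ 0.11111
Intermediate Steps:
C(h) = -9
z(B) = 2*B**2 (z(B) = (B**2*1)*2 = B**2*2 = 2*B**2)
1/(C(-271) + X(z(3))) = 1/(-9 + 2*3**2) = 1/(-9 + 2*9) = 1/(-9 + 18) = 1/9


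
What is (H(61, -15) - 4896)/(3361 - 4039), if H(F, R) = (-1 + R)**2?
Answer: 2320/339 ≈ 6.8437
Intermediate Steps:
(H(61, -15) - 4896)/(3361 - 4039) = ((-1 - 15)**2 - 4896)/(3361 - 4039) = ((-16)**2 - 4896)/(-678) = (256 - 4896)*(-1/678) = -4640*(-1/678) = 2320/339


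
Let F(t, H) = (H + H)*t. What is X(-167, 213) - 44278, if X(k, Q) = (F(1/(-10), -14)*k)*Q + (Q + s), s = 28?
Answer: -718179/5 ≈ -1.4364e+5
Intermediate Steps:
F(t, H) = 2*H*t (F(t, H) = (2*H)*t = 2*H*t)
X(k, Q) = 28 + Q + 14*Q*k/5 (X(k, Q) = ((2*(-14)/(-10))*k)*Q + (Q + 28) = ((2*(-14)*(-1/10))*k)*Q + (28 + Q) = (14*k/5)*Q + (28 + Q) = 14*Q*k/5 + (28 + Q) = 28 + Q + 14*Q*k/5)
X(-167, 213) - 44278 = (28 + 213 + (14/5)*213*(-167)) - 44278 = (28 + 213 - 497994/5) - 44278 = -496789/5 - 44278 = -718179/5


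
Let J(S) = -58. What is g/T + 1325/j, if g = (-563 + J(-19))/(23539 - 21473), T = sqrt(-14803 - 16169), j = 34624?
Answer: 1325/34624 + 207*I*sqrt(7743)/10664692 ≈ 0.038268 + 0.001708*I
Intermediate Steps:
T = 2*I*sqrt(7743) (T = sqrt(-30972) = 2*I*sqrt(7743) ≈ 175.99*I)
g = -621/2066 (g = (-563 - 58)/(23539 - 21473) = -621/2066 ≈ -0.30058)
g/T + 1325/j = -621*(-I*sqrt(7743)/15486)/2066 + 1325/34624 = -(-207)*I*sqrt(7743)/10664692 + 1325*(1/34624) = 207*I*sqrt(7743)/10664692 + 1325/34624 = 1325/34624 + 207*I*sqrt(7743)/10664692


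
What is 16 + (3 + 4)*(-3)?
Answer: -5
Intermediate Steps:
16 + (3 + 4)*(-3) = 16 + 7*(-3) = 16 - 21 = -5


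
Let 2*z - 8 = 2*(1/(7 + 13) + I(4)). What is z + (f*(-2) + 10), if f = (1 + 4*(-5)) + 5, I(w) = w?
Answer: 921/20 ≈ 46.050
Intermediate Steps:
f = -14 (f = (1 - 20) + 5 = -19 + 5 = -14)
z = 161/20 (z = 4 + (2*(1/(7 + 13) + 4))/2 = 4 + (2*(1/20 + 4))/2 = 4 + (2*(81/20))/2 = 4 + (½)*(81/10) = 4 + 81/20 = 161/20 ≈ 8.0500)
z + (f*(-2) + 10) = 161/20 + (-14*(-2) + 10) = 161/20 + (28 + 10) = 161/20 + 38 = 921/20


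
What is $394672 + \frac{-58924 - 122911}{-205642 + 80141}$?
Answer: $\frac{1208095427}{3061} \approx 3.9467 \cdot 10^{5}$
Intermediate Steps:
$394672 + \frac{-58924 - 122911}{-205642 + 80141} = 394672 - \frac{181835}{-125501} = 394672 - - \frac{4435}{3061} = 394672 + \frac{4435}{3061} = \frac{1208095427}{3061}$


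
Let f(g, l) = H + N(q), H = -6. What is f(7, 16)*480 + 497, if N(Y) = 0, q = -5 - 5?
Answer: -2383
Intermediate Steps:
q = -10
f(g, l) = -6 (f(g, l) = -6 + 0 = -6)
f(7, 16)*480 + 497 = -6*480 + 497 = -2880 + 497 = -2383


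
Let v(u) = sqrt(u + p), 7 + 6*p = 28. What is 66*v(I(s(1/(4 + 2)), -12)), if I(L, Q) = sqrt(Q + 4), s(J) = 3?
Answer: 33*sqrt(14 + 8*I*sqrt(2)) ≈ 132.0 + 46.669*I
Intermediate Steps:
p = 7/2 (p = -7/6 + (1/6)*28 = -7/6 + 14/3 = 7/2 ≈ 3.5000)
I(L, Q) = sqrt(4 + Q)
v(u) = sqrt(7/2 + u) (v(u) = sqrt(u + 7/2) = sqrt(7/2 + u))
66*v(I(s(1/(4 + 2)), -12)) = 66*(sqrt(14 + 4*sqrt(4 - 12))/2) = 66*(sqrt(14 + 4*sqrt(-8))/2) = 66*(sqrt(14 + 4*(2*I*sqrt(2)))/2) = 66*(sqrt(14 + 8*I*sqrt(2))/2) = 33*sqrt(14 + 8*I*sqrt(2))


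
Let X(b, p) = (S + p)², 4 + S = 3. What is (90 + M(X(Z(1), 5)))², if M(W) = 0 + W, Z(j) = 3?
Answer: 11236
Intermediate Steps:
S = -1 (S = -4 + 3 = -1)
X(b, p) = (-1 + p)²
M(W) = W
(90 + M(X(Z(1), 5)))² = (90 + (-1 + 5)²)² = (90 + 4²)² = (90 + 16)² = 106² = 11236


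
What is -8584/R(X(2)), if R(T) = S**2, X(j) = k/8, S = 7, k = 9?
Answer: -8584/49 ≈ -175.18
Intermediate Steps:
X(j) = 9/8
R(T) = 49 (R(T) = 7**2 = 49)
-8584/R(X(2)) = -8584/49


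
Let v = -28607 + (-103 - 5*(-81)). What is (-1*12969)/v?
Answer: 1441/3145 ≈ 0.45819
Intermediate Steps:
v = -28305 (v = -28607 + (-103 + 405) = -28607 + 302 = -28305)
(-1*12969)/v = -1*12969/(-28305) = -12969*(-1/28305) = 1441/3145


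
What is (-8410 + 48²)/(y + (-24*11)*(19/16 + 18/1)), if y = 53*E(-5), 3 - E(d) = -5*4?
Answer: 12212/7693 ≈ 1.5874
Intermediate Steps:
E(d) = 23 (E(d) = 3 - (-5)*4 = 3 - 1*(-20) = 3 + 20 = 23)
y = 1219 (y = 53*23 = 1219)
(-8410 + 48²)/(y + (-24*11)*(19/16 + 18/1)) = (-8410 + 48²)/(1219 + (-24*11)*(19/16 + 18/1)) = (-8410 + 2304)/(1219 - 264*(19*(1/16) + 18*1)) = -6106/(1219 - 264*(19/16 + 18)) = -6106/(1219 - 264*307/16) = -6106/(1219 - 10131/2) = -6106/(-7693/2) = -6106*(-2/7693) = 12212/7693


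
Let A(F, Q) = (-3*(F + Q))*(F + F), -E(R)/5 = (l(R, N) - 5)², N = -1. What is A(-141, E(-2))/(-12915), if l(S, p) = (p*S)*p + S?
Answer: 7332/205 ≈ 35.766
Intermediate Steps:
l(S, p) = S + S*p² (l(S, p) = (S*p)*p + S = S*p² + S = S + S*p²)
E(R) = -5*(-5 + 2*R)² (E(R) = -5*(R*(1 + (-1)²) - 5)² = -5*(R*(1 + 1) - 5)² = -5*(R*2 - 5)² = -5*(2*R - 5)² = -5*(-5 + 2*R)²)
A(F, Q) = 2*F*(-3*F - 3*Q) (A(F, Q) = (-3*F - 3*Q)*(2*F) = 2*F*(-3*F - 3*Q))
A(-141, E(-2))/(-12915) = -6*(-141)*(-141 - 5*(-5 + 2*(-2))²)/(-12915) = -6*(-141)*(-141 - 5*(-5 - 4)²)*(-1/12915) = -6*(-141)*(-141 - 5*(-9)²)*(-1/12915) = -6*(-141)*(-141 - 5*81)*(-1/12915) = -6*(-141)*(-141 - 405)*(-1/12915) = -6*(-141)*(-546)*(-1/12915) = -461916*(-1/12915) = 7332/205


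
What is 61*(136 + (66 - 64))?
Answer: 8418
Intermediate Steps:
61*(136 + (66 - 64)) = 61*(136 + 2) = 61*138 = 8418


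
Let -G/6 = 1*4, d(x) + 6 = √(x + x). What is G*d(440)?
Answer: 144 - 96*√55 ≈ -567.96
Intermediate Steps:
d(x) = -6 + √2*√x (d(x) = -6 + √(x + x) = -6 + √(2*x) = -6 + √2*√x)
G = -24 (G = -6*4 = -24)
G*d(440) = -24*(-6 + √2*√440) = -24*(-6 + √2*(2*√110)) = -24*(-6 + 4*√55) = 144 - 96*√55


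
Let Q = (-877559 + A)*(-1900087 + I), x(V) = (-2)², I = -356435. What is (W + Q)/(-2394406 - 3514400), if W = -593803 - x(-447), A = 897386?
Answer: 44740655501/5908806 ≈ 7571.9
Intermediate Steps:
x(V) = 4
Q = -44740061694 (Q = (-877559 + 897386)*(-1900087 - 356435) = 19827*(-2256522) = -44740061694)
W = -593807 (W = -593803 - 1*4 = -593803 - 4 = -593807)
(W + Q)/(-2394406 - 3514400) = (-593807 - 44740061694)/(-2394406 - 3514400) = -44740655501/(-5908806) = -44740655501*(-1/5908806) = 44740655501/5908806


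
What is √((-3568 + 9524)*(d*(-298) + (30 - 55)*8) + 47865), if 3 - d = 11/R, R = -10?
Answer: I*√210509395/5 ≈ 2901.8*I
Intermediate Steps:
d = 41/10 (d = 3 - 11/(-10) = 3 - 11*(-1)/10 = 3 - 1*(-11/10) = 3 + 11/10 = 41/10 ≈ 4.1000)
√((-3568 + 9524)*(d*(-298) + (30 - 55)*8) + 47865) = √((-3568 + 9524)*((41/10)*(-298) + (30 - 55)*8) + 47865) = √(5956*(-6109/5 - 25*8) + 47865) = √(5956*(-6109/5 - 200) + 47865) = √(5956*(-7109/5) + 47865) = √(-42341204/5 + 47865) = √(-42101879/5) = I*√210509395/5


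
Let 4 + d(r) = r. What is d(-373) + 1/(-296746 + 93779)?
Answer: -76518560/202967 ≈ -377.00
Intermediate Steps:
d(r) = -4 + r
d(-373) + 1/(-296746 + 93779) = (-4 - 373) + 1/(-296746 + 93779) = -377 + 1/(-202967) = -377 - 1/202967 = -76518560/202967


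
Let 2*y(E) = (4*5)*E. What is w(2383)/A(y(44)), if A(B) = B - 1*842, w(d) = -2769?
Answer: 923/134 ≈ 6.8881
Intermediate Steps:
y(E) = 10*E (y(E) = ((4*5)*E)/2 = (20*E)/2 = 10*E)
A(B) = -842 + B (A(B) = B - 842 = -842 + B)
w(2383)/A(y(44)) = -2769/(-842 + 10*44) = -2769/(-842 + 440) = -2769/(-402) = -2769*(-1/402) = 923/134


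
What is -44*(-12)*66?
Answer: 34848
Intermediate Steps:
-44*(-12)*66 = 528*66 = 34848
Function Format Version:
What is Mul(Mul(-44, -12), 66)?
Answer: 34848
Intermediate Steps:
Mul(Mul(-44, -12), 66) = Mul(528, 66) = 34848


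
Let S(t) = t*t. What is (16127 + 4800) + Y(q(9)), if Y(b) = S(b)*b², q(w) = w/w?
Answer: 20928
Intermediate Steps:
q(w) = 1
S(t) = t²
Y(b) = b⁴ (Y(b) = b²*b² = b⁴)
(16127 + 4800) + Y(q(9)) = (16127 + 4800) + 1⁴ = 20927 + 1 = 20928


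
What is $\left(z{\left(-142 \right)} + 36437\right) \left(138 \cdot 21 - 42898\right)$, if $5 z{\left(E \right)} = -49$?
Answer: $-1457088000$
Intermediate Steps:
$z{\left(E \right)} = - \frac{49}{5}$ ($z{\left(E \right)} = \frac{1}{5} \left(-49\right) = - \frac{49}{5}$)
$\left(z{\left(-142 \right)} + 36437\right) \left(138 \cdot 21 - 42898\right) = \left(- \frac{49}{5} + 36437\right) \left(138 \cdot 21 - 42898\right) = \frac{182136 \left(2898 - 42898\right)}{5} = \frac{182136}{5} \left(-40000\right) = -1457088000$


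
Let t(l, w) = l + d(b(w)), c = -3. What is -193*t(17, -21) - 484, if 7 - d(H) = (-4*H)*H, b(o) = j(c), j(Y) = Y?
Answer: -12064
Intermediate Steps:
b(o) = -3
d(H) = 7 + 4*H**2 (d(H) = 7 - (-4*H)*H = 7 - (-4)*H**2 = 7 + 4*H**2)
t(l, w) = 43 + l (t(l, w) = l + (7 + 4*(-3)**2) = l + (7 + 4*9) = l + (7 + 36) = l + 43 = 43 + l)
-193*t(17, -21) - 484 = -193*(43 + 17) - 484 = -193*60 - 484 = -11580 - 484 = -12064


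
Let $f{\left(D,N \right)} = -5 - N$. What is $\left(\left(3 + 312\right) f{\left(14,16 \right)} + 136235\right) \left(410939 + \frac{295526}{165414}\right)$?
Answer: $\frac{231867528127280}{4353} \approx 5.3266 \cdot 10^{10}$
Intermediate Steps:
$\left(\left(3 + 312\right) f{\left(14,16 \right)} + 136235\right) \left(410939 + \frac{295526}{165414}\right) = \left(\left(3 + 312\right) \left(-5 - 16\right) + 136235\right) \left(410939 + \frac{295526}{165414}\right) = \left(315 \left(-5 - 16\right) + 136235\right) \left(410939 + 295526 \cdot \frac{1}{165414}\right) = \left(315 \left(-21\right) + 136235\right) \left(410939 + \frac{7777}{4353}\right) = \left(-6615 + 136235\right) \frac{1788825244}{4353} = 129620 \cdot \frac{1788825244}{4353} = \frac{231867528127280}{4353}$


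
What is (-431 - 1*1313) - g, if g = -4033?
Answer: 2289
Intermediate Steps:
(-431 - 1*1313) - g = (-431 - 1*1313) - 1*(-4033) = (-431 - 1313) + 4033 = -1744 + 4033 = 2289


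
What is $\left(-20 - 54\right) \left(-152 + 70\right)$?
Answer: $6068$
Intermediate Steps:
$\left(-20 - 54\right) \left(-152 + 70\right) = \left(-20 - 54\right) \left(-82\right) = \left(-74\right) \left(-82\right) = 6068$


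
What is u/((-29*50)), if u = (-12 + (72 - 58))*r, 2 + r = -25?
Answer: 27/725 ≈ 0.037241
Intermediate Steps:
r = -27 (r = -2 - 25 = -27)
u = -54 (u = (-12 + (72 - 58))*(-27) = (-12 + 14)*(-27) = 2*(-27) = -54)
u/((-29*50)) = -54/((-29*50)) = -54/(-1450) = -54*(-1/1450) = 27/725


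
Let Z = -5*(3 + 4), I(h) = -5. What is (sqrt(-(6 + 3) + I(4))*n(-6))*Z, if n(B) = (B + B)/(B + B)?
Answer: -35*I*sqrt(14) ≈ -130.96*I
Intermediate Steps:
n(B) = 1 (n(B) = (2*B)/((2*B)) = (2*B)*(1/(2*B)) = 1)
Z = -35 (Z = -5*7 = -35)
(sqrt(-(6 + 3) + I(4))*n(-6))*Z = (sqrt(-(6 + 3) - 5)*1)*(-35) = (sqrt(-1*9 - 5)*1)*(-35) = (sqrt(-9 - 5)*1)*(-35) = (sqrt(-14)*1)*(-35) = ((I*sqrt(14))*1)*(-35) = (I*sqrt(14))*(-35) = -35*I*sqrt(14)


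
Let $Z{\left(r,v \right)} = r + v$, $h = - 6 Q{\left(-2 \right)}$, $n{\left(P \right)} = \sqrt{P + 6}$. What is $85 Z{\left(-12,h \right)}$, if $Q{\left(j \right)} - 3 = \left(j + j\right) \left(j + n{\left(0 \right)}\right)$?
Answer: $-6630 + 2040 \sqrt{6} \approx -1633.0$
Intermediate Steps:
$n{\left(P \right)} = \sqrt{6 + P}$
$Q{\left(j \right)} = 3 + 2 j \left(j + \sqrt{6}\right)$ ($Q{\left(j \right)} = 3 + \left(j + j\right) \left(j + \sqrt{6 + 0}\right) = 3 + 2 j \left(j + \sqrt{6}\right)$)
$h = -66 + 24 \sqrt{6}$ ($h = - 6 \left(3 + 2 \left(-2\right)^{2} + 2 \left(-2\right) \sqrt{6}\right) = - 6 \left(3 + 2 \cdot 4 - 4 \sqrt{6}\right) = - 6 \left(3 + 8 - 4 \sqrt{6}\right) = - 6 \left(11 - 4 \sqrt{6}\right) = -66 + 24 \sqrt{6} \approx -7.2122$)
$85 Z{\left(-12,h \right)} = 85 \left(-12 - \left(66 - 24 \sqrt{6}\right)\right) = 85 \left(-78 + 24 \sqrt{6}\right) = -6630 + 2040 \sqrt{6}$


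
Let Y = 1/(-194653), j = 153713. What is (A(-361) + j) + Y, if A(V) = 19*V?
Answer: 28585571661/194653 ≈ 1.4685e+5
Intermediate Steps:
Y = -1/194653 ≈ -5.1373e-6
(A(-361) + j) + Y = (19*(-361) + 153713) - 1/194653 = (-6859 + 153713) - 1/194653 = 146854 - 1/194653 = 28585571661/194653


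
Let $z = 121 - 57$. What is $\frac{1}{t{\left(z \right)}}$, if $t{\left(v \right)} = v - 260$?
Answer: $- \frac{1}{196} \approx -0.005102$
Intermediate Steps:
$z = 64$
$t{\left(v \right)} = -260 + v$
$\frac{1}{t{\left(z \right)}} = \frac{1}{-260 + 64} = \frac{1}{-196} = - \frac{1}{196}$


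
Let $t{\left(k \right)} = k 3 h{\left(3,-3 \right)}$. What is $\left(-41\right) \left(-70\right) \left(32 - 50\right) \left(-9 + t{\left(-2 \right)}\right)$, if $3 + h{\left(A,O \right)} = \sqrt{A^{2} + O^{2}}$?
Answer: $-464940 + 929880 \sqrt{2} \approx 8.5011 \cdot 10^{5}$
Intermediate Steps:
$h{\left(A,O \right)} = -3 + \sqrt{A^{2} + O^{2}}$
$t{\left(k \right)} = 3 k \left(-3 + 3 \sqrt{2}\right)$ ($t{\left(k \right)} = k 3 \left(-3 + \sqrt{3^{2} + \left(-3\right)^{2}}\right) = 3 k \left(-3 + \sqrt{9 + 9}\right) = 3 k \left(-3 + \sqrt{18}\right) = 3 k \left(-3 + 3 \sqrt{2}\right)$)
$\left(-41\right) \left(-70\right) \left(32 - 50\right) \left(-9 + t{\left(-2 \right)}\right) = \left(-41\right) \left(-70\right) \left(32 - 50\right) \left(-9 + 9 \left(-2\right) \left(-1 + \sqrt{2}\right)\right) = 2870 \left(- 18 \left(-9 + \left(18 - 18 \sqrt{2}\right)\right)\right) = 2870 \left(- 18 \left(9 - 18 \sqrt{2}\right)\right) = 2870 \left(-162 + 324 \sqrt{2}\right) = -464940 + 929880 \sqrt{2}$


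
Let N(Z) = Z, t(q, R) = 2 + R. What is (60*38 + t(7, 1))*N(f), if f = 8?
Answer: 18264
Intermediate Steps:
(60*38 + t(7, 1))*N(f) = (60*38 + (2 + 1))*8 = (2280 + 3)*8 = 2283*8 = 18264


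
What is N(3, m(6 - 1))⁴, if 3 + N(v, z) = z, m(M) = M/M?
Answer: 16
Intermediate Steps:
m(M) = 1
N(v, z) = -3 + z
N(3, m(6 - 1))⁴ = (-3 + 1)⁴ = (-2)⁴ = 16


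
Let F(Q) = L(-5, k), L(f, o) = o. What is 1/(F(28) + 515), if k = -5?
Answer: 1/510 ≈ 0.0019608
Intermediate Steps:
F(Q) = -5
1/(F(28) + 515) = 1/(-5 + 515) = 1/510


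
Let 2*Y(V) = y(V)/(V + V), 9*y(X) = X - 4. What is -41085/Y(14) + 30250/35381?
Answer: -73262840354/35381 ≈ -2.0707e+6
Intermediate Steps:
y(X) = -4/9 + X/9 (y(X) = (X - 4)/9 = (-4 + X)/9 = -4/9 + X/9)
Y(V) = (-4/9 + V/9)/(4*V) (Y(V) = ((-4/9 + V/9)/(V + V))/2 = ((-4/9 + V/9)/((2*V)))/2 = ((-4/9 + V/9)*(1/(2*V)))/2 = ((-4/9 + V/9)/(2*V))/2 = (-4/9 + V/9)/(4*V))
-41085/Y(14) + 30250/35381 = -41085*504/(-4 + 14) + 30250/35381 = -41085/((1/36)*(1/14)*10) + 30250*(1/35381) = -41085/5/252 + 30250/35381 = -41085*252/5 + 30250/35381 = -2070684 + 30250/35381 = -73262840354/35381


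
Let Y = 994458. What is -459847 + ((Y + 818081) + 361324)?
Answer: 1714016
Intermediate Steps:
-459847 + ((Y + 818081) + 361324) = -459847 + ((994458 + 818081) + 361324) = -459847 + (1812539 + 361324) = -459847 + 2173863 = 1714016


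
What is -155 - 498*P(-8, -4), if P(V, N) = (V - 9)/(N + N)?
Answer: -4853/4 ≈ -1213.3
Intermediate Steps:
P(V, N) = (-9 + V)/(2*N) (P(V, N) = (-9 + V)/((2*N)) = (-9 + V)*(1/(2*N)) = (-9 + V)/(2*N))
-155 - 498*P(-8, -4) = -155 - 249*(-9 - 8)/(-4) = -155 - 249*(-1)*(-17)/4 = -155 - 498*17/8 = -155 - 4233/4 = -4853/4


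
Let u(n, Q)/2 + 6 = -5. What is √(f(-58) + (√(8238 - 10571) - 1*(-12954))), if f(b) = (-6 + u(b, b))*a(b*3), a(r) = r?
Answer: √(17826 + I*√2333) ≈ 133.51 + 0.181*I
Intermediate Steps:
u(n, Q) = -22 (u(n, Q) = -12 + 2*(-5) = -12 - 10 = -22)
f(b) = -84*b (f(b) = (-6 - 22)*(b*3) = -84*b)
√(f(-58) + (√(8238 - 10571) - 1*(-12954))) = √(-84*(-58) + (√(8238 - 10571) - 1*(-12954))) = √(4872 + (√(-2333) + 12954)) = √(4872 + (I*√2333 + 12954)) = √(4872 + (12954 + I*√2333)) = √(17826 + I*√2333)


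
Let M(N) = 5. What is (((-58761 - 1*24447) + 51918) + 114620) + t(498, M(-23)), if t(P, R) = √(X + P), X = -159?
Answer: 83330 + √339 ≈ 83348.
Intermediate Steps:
t(P, R) = √(-159 + P)
(((-58761 - 1*24447) + 51918) + 114620) + t(498, M(-23)) = (((-58761 - 1*24447) + 51918) + 114620) + √(-159 + 498) = (((-58761 - 24447) + 51918) + 114620) + √339 = ((-83208 + 51918) + 114620) + √339 = (-31290 + 114620) + √339 = 83330 + √339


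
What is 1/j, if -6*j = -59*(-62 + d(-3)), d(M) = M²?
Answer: -6/3127 ≈ -0.0019188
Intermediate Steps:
j = -3127/6 (j = -(-59)*(-62 + (-3)²)/6 = -(-59)*(-62 + 9)/6 = -(-59)*(-53)/6 = -⅙*3127 = -3127/6 ≈ -521.17)
1/j = 1/(-3127/6) = -6/3127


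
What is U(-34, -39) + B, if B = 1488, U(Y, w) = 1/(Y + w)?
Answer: 108623/73 ≈ 1488.0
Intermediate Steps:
U(-34, -39) + B = 1/(-34 - 39) + 1488 = 1/(-73) + 1488 = -1/73 + 1488 = 108623/73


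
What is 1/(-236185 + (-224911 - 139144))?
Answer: -1/600240 ≈ -1.6660e-6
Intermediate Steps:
1/(-236185 + (-224911 - 139144)) = 1/(-236185 - 364055) = 1/(-600240) = -1/600240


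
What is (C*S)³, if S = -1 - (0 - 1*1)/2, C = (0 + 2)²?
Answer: -8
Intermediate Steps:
C = 4 (C = 2² = 4)
S = -½ (S = -1 - (0 - 1)/2 = -1 - (-1)/2 = -1 - 1*(-½) = -1 + ½ = -½ ≈ -0.50000)
(C*S)³ = (4*(-½))³ = (-2)³ = -8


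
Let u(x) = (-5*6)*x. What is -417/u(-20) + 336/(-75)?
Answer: -207/40 ≈ -5.1750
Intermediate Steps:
u(x) = -30*x
-417/u(-20) + 336/(-75) = -417/((-30*(-20))) + 336/(-75) = -417/600 + 336*(-1/75) = -417*1/600 - 112/25 = -139/200 - 112/25 = -207/40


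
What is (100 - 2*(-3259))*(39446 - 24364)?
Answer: 99812676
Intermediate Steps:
(100 - 2*(-3259))*(39446 - 24364) = (100 + 6518)*15082 = 6618*15082 = 99812676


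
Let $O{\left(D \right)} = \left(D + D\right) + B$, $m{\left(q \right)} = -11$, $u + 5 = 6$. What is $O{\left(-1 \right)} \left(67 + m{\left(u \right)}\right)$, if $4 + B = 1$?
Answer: $-280$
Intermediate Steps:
$u = 1$ ($u = -5 + 6 = 1$)
$B = -3$ ($B = -4 + 1 = -3$)
$O{\left(D \right)} = -3 + 2 D$ ($O{\left(D \right)} = \left(D + D\right) - 3 = 2 D - 3 = -3 + 2 D$)
$O{\left(-1 \right)} \left(67 + m{\left(u \right)}\right) = \left(-3 + 2 \left(-1\right)\right) \left(67 - 11\right) = \left(-3 - 2\right) 56 = \left(-5\right) 56 = -280$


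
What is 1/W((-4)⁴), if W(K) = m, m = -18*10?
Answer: -1/180 ≈ -0.0055556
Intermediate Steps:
m = -180
W(K) = -180
1/W((-4)⁴) = 1/(-180) = -1/180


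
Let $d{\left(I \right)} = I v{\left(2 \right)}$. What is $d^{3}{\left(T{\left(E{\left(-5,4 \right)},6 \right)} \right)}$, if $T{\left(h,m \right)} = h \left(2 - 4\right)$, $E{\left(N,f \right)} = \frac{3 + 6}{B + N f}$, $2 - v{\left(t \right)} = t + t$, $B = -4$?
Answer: $- \frac{27}{8} \approx -3.375$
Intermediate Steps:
$v{\left(t \right)} = 2 - 2 t$ ($v{\left(t \right)} = 2 - \left(t + t\right) = 2 - 2 t$)
$E{\left(N,f \right)} = \frac{9}{-4 + N f}$ ($E{\left(N,f \right)} = \frac{3 + 6}{-4 + N f} = \frac{9}{-4 + N f}$)
$T{\left(h,m \right)} = - 2 h$ ($T{\left(h,m \right)} = h \left(-2\right) = - 2 h$)
$d{\left(I \right)} = - 2 I$ ($d{\left(I \right)} = I \left(2 - 4\right) = I \left(-2\right) = - 2 I$)
$d^{3}{\left(T{\left(E{\left(-5,4 \right)},6 \right)} \right)} = \left(- 2 \left(- 2 \frac{9}{-4 - 20}\right)\right)^{3} = \left(- 2 \left(- 2 \frac{9}{-24}\right)\right)^{3} = \left(- 2 \left(- 2 \cdot 9 \left(- \frac{1}{24}\right)\right)\right)^{3} = \left(- 2 \left(\left(-2\right) \left(- \frac{3}{8}\right)\right)\right)^{3} = \left(\left(-2\right) \frac{3}{4}\right)^{3} = \left(- \frac{3}{2}\right)^{3} = - \frac{27}{8}$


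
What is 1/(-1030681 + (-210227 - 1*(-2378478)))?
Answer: 1/1137570 ≈ 8.7907e-7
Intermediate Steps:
1/(-1030681 + (-210227 - 1*(-2378478))) = 1/(-1030681 + (-210227 + 2378478)) = 1/(-1030681 + 2168251) = 1/1137570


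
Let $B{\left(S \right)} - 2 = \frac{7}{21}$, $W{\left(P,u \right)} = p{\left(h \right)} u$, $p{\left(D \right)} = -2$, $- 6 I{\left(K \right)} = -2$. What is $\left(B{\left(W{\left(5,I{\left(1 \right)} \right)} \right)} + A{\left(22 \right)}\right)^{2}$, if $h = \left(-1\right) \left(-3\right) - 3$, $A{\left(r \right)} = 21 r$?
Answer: $\frac{1940449}{9} \approx 2.1561 \cdot 10^{5}$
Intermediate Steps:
$I{\left(K \right)} = \frac{1}{3}$ ($I{\left(K \right)} = \left(- \frac{1}{6}\right) \left(-2\right) = \frac{1}{3}$)
$h = 0$ ($h = 3 - 3 = 0$)
$W{\left(P,u \right)} = - 2 u$
$B{\left(S \right)} = \frac{7}{3}$ ($B{\left(S \right)} = 2 + \frac{7}{21} = 2 + 7 \cdot \frac{1}{21} = 2 + \frac{1}{3} = \frac{7}{3}$)
$\left(B{\left(W{\left(5,I{\left(1 \right)} \right)} \right)} + A{\left(22 \right)}\right)^{2} = \left(\frac{7}{3} + 21 \cdot 22\right)^{2} = \left(\frac{7}{3} + 462\right)^{2} = \left(\frac{1393}{3}\right)^{2} = \frac{1940449}{9}$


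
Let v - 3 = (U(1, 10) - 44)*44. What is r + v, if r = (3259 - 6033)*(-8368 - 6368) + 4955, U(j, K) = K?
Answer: 40881126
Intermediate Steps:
v = -1493 (v = 3 + (10 - 44)*44 = 3 - 34*44 = 3 - 1496 = -1493)
r = 40882619 (r = -2774*(-14736) + 4955 = 40877664 + 4955 = 40882619)
r + v = 40882619 - 1493 = 40881126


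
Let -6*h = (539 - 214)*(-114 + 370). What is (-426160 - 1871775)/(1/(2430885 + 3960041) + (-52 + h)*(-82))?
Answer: -8811559522686/4376495899319 ≈ -2.0134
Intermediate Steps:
h = -41600/3 (h = -(539 - 214)*(-114 + 370)/6 = -325*256/6 = -⅙*83200 = -41600/3 ≈ -13867.)
(-426160 - 1871775)/(1/(2430885 + 3960041) + (-52 + h)*(-82)) = (-426160 - 1871775)/(1/(2430885 + 3960041) + (-52 - 41600/3)*(-82)) = -2297935/(1/6390926 - 41756/3*(-82)) = -2297935/(1/6390926 + 3423992/3) = -2297935/21882479496595/19172778 = -2297935*19172778/21882479496595 = -8811559522686/4376495899319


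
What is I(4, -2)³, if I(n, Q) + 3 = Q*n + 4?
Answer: -343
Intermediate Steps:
I(n, Q) = 1 + Q*n (I(n, Q) = -3 + (Q*n + 4) = -3 + (4 + Q*n) = 1 + Q*n)
I(4, -2)³ = (1 - 2*4)³ = (1 - 8)³ = (-7)³ = -343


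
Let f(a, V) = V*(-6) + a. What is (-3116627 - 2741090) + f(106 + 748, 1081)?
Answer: -5863349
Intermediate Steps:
f(a, V) = a - 6*V (f(a, V) = -6*V + a = a - 6*V)
(-3116627 - 2741090) + f(106 + 748, 1081) = (-3116627 - 2741090) + ((106 + 748) - 6*1081) = -5857717 + (854 - 6486) = -5857717 - 5632 = -5863349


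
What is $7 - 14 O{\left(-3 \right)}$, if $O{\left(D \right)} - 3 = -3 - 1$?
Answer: $21$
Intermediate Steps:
$O{\left(D \right)} = -1$ ($O{\left(D \right)} = 3 - 4 = -1$)
$7 - 14 O{\left(-3 \right)} = 7 - -14 = 7 + 14 = 21$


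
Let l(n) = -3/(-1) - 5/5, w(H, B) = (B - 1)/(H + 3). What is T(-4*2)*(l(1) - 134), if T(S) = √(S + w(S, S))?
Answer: -132*I*√155/5 ≈ -328.68*I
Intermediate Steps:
w(H, B) = (-1 + B)/(3 + H)
l(n) = 2 (l(n) = -3*(-1) - 5*⅕ = 3 - 1 = 2)
T(S) = √(S + (-1 + S)/(3 + S))
T(-4*2)*(l(1) - 134) = √((-1 - 4*2 + (-4*2)*(3 - 4*2))/(3 - 4*2))*(2 - 134) = √((-1 - 8 - 8*(3 - 8))/(3 - 8))*(-132) = √((-1 - 8 - 8*(-5))/(-5))*(-132) = √(-(-1 - 8 + 40)/5)*(-132) = √(-⅕*31)*(-132) = √(-31/5)*(-132) = (I*√155/5)*(-132) = -132*I*√155/5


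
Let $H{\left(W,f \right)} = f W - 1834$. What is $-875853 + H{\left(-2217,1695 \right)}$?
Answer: $-4635502$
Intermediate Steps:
$H{\left(W,f \right)} = -1834 + W f$ ($H{\left(W,f \right)} = W f - 1834 = -1834 + W f$)
$-875853 + H{\left(-2217,1695 \right)} = -875853 - 3759649 = -4635502$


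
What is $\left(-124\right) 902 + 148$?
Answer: $-111700$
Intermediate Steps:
$\left(-124\right) 902 + 148 = -111848 + 148 = -111700$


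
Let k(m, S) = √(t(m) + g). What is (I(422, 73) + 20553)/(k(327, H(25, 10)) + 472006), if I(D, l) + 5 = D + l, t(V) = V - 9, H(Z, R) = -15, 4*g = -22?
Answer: 19864844516/445579327447 - 526075*√2/445579327447 ≈ 0.044580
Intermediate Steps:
g = -11/2 (g = (¼)*(-22) = -11/2 ≈ -5.5000)
t(V) = -9 + V
I(D, l) = -5 + D + l (I(D, l) = -5 + (D + l) = -5 + D + l)
k(m, S) = √(-29/2 + m) (k(m, S) = √((-9 + m) - 11/2) = √(-29/2 + m))
(I(422, 73) + 20553)/(k(327, H(25, 10)) + 472006) = ((-5 + 422 + 73) + 20553)/(√(-58 + 4*327)/2 + 472006) = (490 + 20553)/(√(-58 + 1308)/2 + 472006) = 21043/(√1250/2 + 472006) = 21043/((25*√2)/2 + 472006) = 21043/(25*√2/2 + 472006) = 21043/(472006 + 25*√2/2)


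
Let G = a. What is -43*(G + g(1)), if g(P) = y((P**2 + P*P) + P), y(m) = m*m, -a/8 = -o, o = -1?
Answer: -43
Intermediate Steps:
a = -8 (a = -(-8)*(-1) = -8*1 = -8)
G = -8
y(m) = m**2
g(P) = (P + 2*P**2)**2 (g(P) = ((P**2 + P*P) + P)**2 = ((P**2 + P**2) + P)**2 = (2*P**2 + P)**2 = (P + 2*P**2)**2)
-43*(G + g(1)) = -43*(-8 + 1**2*(1 + 2*1)**2) = -43*(-8 + 1*(1 + 2)**2) = -43*(-8 + 1*3**2) = -43*(-8 + 1*9) = -43*(-8 + 9) = -43*1 = -43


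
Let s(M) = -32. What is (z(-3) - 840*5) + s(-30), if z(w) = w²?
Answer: -4223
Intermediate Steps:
(z(-3) - 840*5) + s(-30) = ((-3)² - 840*5) - 32 = (9 - 4200) - 32 = -4191 - 32 = -4223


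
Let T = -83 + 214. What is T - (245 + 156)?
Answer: -270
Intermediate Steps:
T = 131
T - (245 + 156) = 131 - (245 + 156) = 131 - 1*401 = 131 - 401 = -270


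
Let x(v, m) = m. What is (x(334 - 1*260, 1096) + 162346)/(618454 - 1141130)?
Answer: -81721/261338 ≈ -0.31270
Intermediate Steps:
(x(334 - 1*260, 1096) + 162346)/(618454 - 1141130) = (1096 + 162346)/(618454 - 1141130) = 163442/(-522676) = 163442*(-1/522676) = -81721/261338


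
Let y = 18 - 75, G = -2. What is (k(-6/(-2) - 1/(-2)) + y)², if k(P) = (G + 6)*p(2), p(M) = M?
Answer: 2401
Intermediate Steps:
k(P) = 8 (k(P) = (-2 + 6)*2 = 4*2 = 8)
y = -57
(k(-6/(-2) - 1/(-2)) + y)² = (8 - 57)² = (-49)² = 2401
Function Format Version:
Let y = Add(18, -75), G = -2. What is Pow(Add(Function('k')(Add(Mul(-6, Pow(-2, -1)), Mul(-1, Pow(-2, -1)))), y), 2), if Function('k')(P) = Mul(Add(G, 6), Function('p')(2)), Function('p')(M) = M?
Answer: 2401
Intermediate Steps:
Function('k')(P) = 8 (Function('k')(P) = Mul(Add(-2, 6), 2) = Mul(4, 2) = 8)
y = -57
Pow(Add(Function('k')(Add(Mul(-6, Pow(-2, -1)), Mul(-1, Pow(-2, -1)))), y), 2) = Pow(Add(8, -57), 2) = Pow(-49, 2) = 2401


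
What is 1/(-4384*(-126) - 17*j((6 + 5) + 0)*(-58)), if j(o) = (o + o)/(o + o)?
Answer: 1/553370 ≈ 1.8071e-6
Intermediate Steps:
j(o) = 1 (j(o) = (2*o)/((2*o)) = (2*o)*(1/(2*o)) = 1)
1/(-4384*(-126) - 17*j((6 + 5) + 0)*(-58)) = 1/(-4384*(-126) - 17*1*(-58)) = 1/(552384 - 17*(-58)) = 1/(552384 + 986) = 1/553370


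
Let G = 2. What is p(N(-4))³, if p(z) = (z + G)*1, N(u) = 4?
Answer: 216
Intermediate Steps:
p(z) = 2 + z (p(z) = (z + 2)*1 = (2 + z)*1 = 2 + z)
p(N(-4))³ = (2 + 4)³ = 6³ = 216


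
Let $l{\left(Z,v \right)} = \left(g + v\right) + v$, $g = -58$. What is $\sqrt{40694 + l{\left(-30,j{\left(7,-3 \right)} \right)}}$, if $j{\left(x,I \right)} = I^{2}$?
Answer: $\sqrt{40654} \approx 201.63$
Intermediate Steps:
$l{\left(Z,v \right)} = -58 + 2 v$ ($l{\left(Z,v \right)} = \left(-58 + v\right) + v = -58 + 2 v$)
$\sqrt{40694 + l{\left(-30,j{\left(7,-3 \right)} \right)}} = \sqrt{40694 - \left(58 - 2 \left(-3\right)^{2}\right)} = \sqrt{40694 + \left(-58 + 2 \cdot 9\right)} = \sqrt{40694 + \left(-58 + 18\right)} = \sqrt{40694 - 40} = \sqrt{40654}$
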